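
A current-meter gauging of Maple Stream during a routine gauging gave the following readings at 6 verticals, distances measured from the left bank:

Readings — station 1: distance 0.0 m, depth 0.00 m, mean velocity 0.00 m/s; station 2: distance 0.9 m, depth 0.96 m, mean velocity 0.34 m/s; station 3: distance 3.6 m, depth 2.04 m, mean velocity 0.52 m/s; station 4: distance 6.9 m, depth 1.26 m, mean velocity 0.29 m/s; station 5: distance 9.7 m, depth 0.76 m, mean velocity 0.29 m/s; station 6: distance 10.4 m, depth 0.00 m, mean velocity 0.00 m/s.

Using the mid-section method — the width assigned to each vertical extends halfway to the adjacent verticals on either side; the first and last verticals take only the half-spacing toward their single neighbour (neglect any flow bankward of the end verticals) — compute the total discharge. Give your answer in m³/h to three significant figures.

w_2 = (3.6 − 0.0)/2 = 1.8 m; q_2 = 0.34 × 0.96 × 1.8 = 0.5875 m³/s
w_3 = (6.9 − 0.9)/2 = 3 m; q_3 = 0.52 × 2.04 × 3 = 3.182 m³/s
w_4 = (9.7 − 3.6)/2 = 3.05 m; q_4 = 0.29 × 1.26 × 3.05 = 1.114 m³/s
w_5 = (10.4 − 6.9)/2 = 1.75 m; q_5 = 0.29 × 0.76 × 1.75 = 0.3857 m³/s
Stations 1, 6 contribute zero (depth or velocity is 0).
Q = Σ qᵢ = 5.270 m³/s
= 5.270 × 3600 = 18970 m³/h

19000 m³/h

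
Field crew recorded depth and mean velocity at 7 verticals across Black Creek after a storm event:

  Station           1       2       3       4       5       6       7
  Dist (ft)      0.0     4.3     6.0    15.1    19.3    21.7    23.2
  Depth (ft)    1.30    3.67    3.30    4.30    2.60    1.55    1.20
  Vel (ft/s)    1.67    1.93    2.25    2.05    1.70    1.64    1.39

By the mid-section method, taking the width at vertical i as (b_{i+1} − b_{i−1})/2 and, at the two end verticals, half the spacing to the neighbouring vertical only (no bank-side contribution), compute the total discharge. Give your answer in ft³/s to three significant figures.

w_1 = (4.3 − 0.0)/2 = 2.15 ft; q_1 = 1.67 × 1.30 × 2.15 = 4.668 ft³/s
w_2 = (6.0 − 0.0)/2 = 3 ft; q_2 = 1.93 × 3.67 × 3 = 21.25 ft³/s
w_3 = (15.1 − 4.3)/2 = 5.4 ft; q_3 = 2.25 × 3.30 × 5.4 = 40.10 ft³/s
w_4 = (19.3 − 6.0)/2 = 6.65 ft; q_4 = 2.05 × 4.30 × 6.65 = 58.62 ft³/s
w_5 = (21.7 − 15.1)/2 = 3.3 ft; q_5 = 1.70 × 2.60 × 3.3 = 14.59 ft³/s
w_6 = (23.2 − 19.3)/2 = 1.95 ft; q_6 = 1.64 × 1.55 × 1.95 = 4.957 ft³/s
w_7 = (23.2 − 21.7)/2 = 0.75 ft; q_7 = 1.39 × 1.20 × 0.75 = 1.251 ft³/s
Q = Σ qᵢ = 145.4 ft³/s

145 ft³/s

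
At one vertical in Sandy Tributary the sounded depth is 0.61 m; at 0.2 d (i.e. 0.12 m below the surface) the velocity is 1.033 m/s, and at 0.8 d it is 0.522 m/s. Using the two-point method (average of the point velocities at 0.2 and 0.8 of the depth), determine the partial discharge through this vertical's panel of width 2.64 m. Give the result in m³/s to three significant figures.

v̄ = (1.033 + 0.522) / 2 = 0.7775 m/s
q = v̄ × d × w = 0.7775 × 0.61 × 2.64 = 1.252 m³/s

1.25 m³/s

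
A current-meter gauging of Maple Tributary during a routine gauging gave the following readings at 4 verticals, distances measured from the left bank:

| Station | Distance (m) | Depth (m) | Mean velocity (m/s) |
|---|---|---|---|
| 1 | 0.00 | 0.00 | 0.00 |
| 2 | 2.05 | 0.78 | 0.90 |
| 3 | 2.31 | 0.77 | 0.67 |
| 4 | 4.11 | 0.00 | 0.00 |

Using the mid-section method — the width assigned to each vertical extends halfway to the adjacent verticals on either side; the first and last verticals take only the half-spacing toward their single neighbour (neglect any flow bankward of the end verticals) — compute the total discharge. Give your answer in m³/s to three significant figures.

w_2 = (2.31 − 0.00)/2 = 1.155 m; q_2 = 0.90 × 0.78 × 1.155 = 0.8108 m³/s
w_3 = (4.11 − 2.05)/2 = 1.03 m; q_3 = 0.67 × 0.77 × 1.03 = 0.5314 m³/s
Stations 1, 4 contribute zero (depth or velocity is 0).
Q = Σ qᵢ = 1.342 m³/s

1.34 m³/s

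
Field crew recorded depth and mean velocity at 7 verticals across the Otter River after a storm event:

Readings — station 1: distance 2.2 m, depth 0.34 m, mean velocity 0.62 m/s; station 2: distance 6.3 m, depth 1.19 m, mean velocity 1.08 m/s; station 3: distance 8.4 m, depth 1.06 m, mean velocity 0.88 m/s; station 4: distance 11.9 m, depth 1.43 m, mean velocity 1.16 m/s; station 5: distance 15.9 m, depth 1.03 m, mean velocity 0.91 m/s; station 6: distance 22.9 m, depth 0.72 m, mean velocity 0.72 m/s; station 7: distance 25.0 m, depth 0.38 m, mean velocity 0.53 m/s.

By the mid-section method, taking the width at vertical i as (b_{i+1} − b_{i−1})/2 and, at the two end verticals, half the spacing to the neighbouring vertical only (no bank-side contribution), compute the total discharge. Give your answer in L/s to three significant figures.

21000 L/s

w_1 = (6.3 − 2.2)/2 = 2.05 m; q_1 = 0.62 × 0.34 × 2.05 = 0.4321 m³/s
w_2 = (8.4 − 2.2)/2 = 3.1 m; q_2 = 1.08 × 1.19 × 3.1 = 3.984 m³/s
w_3 = (11.9 − 6.3)/2 = 2.8 m; q_3 = 0.88 × 1.06 × 2.8 = 2.612 m³/s
w_4 = (15.9 − 8.4)/2 = 3.75 m; q_4 = 1.16 × 1.43 × 3.75 = 6.221 m³/s
w_5 = (22.9 − 11.9)/2 = 5.5 m; q_5 = 0.91 × 1.03 × 5.5 = 5.155 m³/s
w_6 = (25.0 − 15.9)/2 = 4.55 m; q_6 = 0.72 × 0.72 × 4.55 = 2.359 m³/s
w_7 = (25.0 − 22.9)/2 = 1.05 m; q_7 = 0.53 × 0.38 × 1.05 = 0.2115 m³/s
Q = Σ qᵢ = 20.97 m³/s
= 20.97 × 1000 = 20970 L/s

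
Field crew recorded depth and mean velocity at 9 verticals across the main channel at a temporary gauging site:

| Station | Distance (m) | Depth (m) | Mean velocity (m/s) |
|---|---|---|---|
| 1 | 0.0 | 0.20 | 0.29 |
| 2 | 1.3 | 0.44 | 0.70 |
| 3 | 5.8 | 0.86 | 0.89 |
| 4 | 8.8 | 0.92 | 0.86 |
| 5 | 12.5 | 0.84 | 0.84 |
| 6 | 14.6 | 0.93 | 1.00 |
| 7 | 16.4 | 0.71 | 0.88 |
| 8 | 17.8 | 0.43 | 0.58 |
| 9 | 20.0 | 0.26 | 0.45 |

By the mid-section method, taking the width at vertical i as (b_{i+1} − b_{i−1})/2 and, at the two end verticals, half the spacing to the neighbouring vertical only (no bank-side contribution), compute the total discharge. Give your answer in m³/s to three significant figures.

w_1 = (1.3 − 0.0)/2 = 0.65 m; q_1 = 0.29 × 0.20 × 0.65 = 0.03770 m³/s
w_2 = (5.8 − 0.0)/2 = 2.9 m; q_2 = 0.70 × 0.44 × 2.9 = 0.8932 m³/s
w_3 = (8.8 − 1.3)/2 = 3.75 m; q_3 = 0.89 × 0.86 × 3.75 = 2.870 m³/s
w_4 = (12.5 − 5.8)/2 = 3.35 m; q_4 = 0.86 × 0.92 × 3.35 = 2.651 m³/s
w_5 = (14.6 − 8.8)/2 = 2.9 m; q_5 = 0.84 × 0.84 × 2.9 = 2.046 m³/s
w_6 = (16.4 − 12.5)/2 = 1.95 m; q_6 = 1.00 × 0.93 × 1.95 = 1.814 m³/s
w_7 = (17.8 − 14.6)/2 = 1.6 m; q_7 = 0.88 × 0.71 × 1.6 = 0.9997 m³/s
w_8 = (20.0 − 16.4)/2 = 1.8 m; q_8 = 0.58 × 0.43 × 1.8 = 0.4489 m³/s
w_9 = (20.0 − 17.8)/2 = 1.1 m; q_9 = 0.45 × 0.26 × 1.1 = 0.1287 m³/s
Q = Σ qᵢ = 11.89 m³/s

11.9 m³/s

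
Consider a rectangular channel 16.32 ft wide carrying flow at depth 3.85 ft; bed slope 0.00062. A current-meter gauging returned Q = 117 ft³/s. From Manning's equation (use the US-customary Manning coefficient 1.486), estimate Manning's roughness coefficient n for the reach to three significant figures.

0.0377

A = b·y = 16.32 × 3.85 = 62.83 ft²
P = b + 2y = 16.32 + 2×3.85 = 24.02 ft
R = A/P = 62.83/24.02 = 2.616 ft
n = (1.486/Q)·A·R^(2/3)·S^(1/2) = (1.486/117) × 62.83 × 1.898 × 0.02490 = 0.03772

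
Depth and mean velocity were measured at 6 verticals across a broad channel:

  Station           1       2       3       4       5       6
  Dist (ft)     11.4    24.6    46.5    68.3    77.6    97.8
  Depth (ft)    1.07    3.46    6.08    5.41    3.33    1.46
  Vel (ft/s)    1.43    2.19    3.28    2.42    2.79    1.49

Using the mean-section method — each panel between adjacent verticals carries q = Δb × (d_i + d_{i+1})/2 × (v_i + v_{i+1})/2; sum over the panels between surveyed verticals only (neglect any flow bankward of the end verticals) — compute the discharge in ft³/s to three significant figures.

906 ft³/s

Panel 1-2: Δb = 13.2 ft, d̄ = (1.07+3.46)/2 = 2.265, v̄ = (1.43+2.19)/2 = 1.81 → q = 13.2×2.265×1.81 = 54.12 ft³/s
Panel 2-3: Δb = 21.9 ft, d̄ = (3.46+6.08)/2 = 4.77, v̄ = (2.19+3.28)/2 = 2.735 → q = 21.9×4.77×2.735 = 285.7 ft³/s
Panel 3-4: Δb = 21.8 ft, d̄ = (6.08+5.41)/2 = 5.745, v̄ = (3.28+2.42)/2 = 2.85 → q = 21.8×5.745×2.85 = 356.9 ft³/s
Panel 4-5: Δb = 9.3 ft, d̄ = (5.41+3.33)/2 = 4.37, v̄ = (2.42+2.79)/2 = 2.605 → q = 9.3×4.37×2.605 = 105.9 ft³/s
Panel 5-6: Δb = 20.2 ft, d̄ = (3.33+1.46)/2 = 2.395, v̄ = (2.79+1.49)/2 = 2.14 → q = 20.2×2.395×2.14 = 103.5 ft³/s
Q = Σ q = 906.2 ft³/s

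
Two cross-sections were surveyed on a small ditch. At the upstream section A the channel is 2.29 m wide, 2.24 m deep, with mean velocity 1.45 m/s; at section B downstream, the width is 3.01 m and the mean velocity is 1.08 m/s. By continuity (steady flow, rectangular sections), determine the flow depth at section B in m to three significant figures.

2.29 m

Q = A₁V₁ = (2.29×2.24) × 1.45 = 7.438 m³/s
d₂ = Q/(b₂ V₂) = 7.438/(3.01×1.08) = 2.288 m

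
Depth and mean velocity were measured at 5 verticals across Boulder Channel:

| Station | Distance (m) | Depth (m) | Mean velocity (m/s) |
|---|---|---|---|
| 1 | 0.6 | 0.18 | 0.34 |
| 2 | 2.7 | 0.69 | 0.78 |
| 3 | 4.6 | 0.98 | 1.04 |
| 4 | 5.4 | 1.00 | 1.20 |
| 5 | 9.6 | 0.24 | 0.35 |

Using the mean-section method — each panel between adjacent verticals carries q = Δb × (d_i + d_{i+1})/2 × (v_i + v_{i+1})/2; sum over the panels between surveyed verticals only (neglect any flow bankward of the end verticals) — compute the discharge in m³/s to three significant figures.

4.86 m³/s

Panel 1-2: Δb = 2.1 m, d̄ = (0.18+0.69)/2 = 0.435, v̄ = (0.34+0.78)/2 = 0.56 → q = 2.1×0.435×0.56 = 0.5116 m³/s
Panel 2-3: Δb = 1.9 m, d̄ = (0.69+0.98)/2 = 0.835, v̄ = (0.78+1.04)/2 = 0.91 → q = 1.9×0.835×0.91 = 1.444 m³/s
Panel 3-4: Δb = 0.8 m, d̄ = (0.98+1.00)/2 = 0.99, v̄ = (1.04+1.20)/2 = 1.12 → q = 0.8×0.99×1.12 = 0.8870 m³/s
Panel 4-5: Δb = 4.2 m, d̄ = (1.00+0.24)/2 = 0.62, v̄ = (1.20+0.35)/2 = 0.775 → q = 4.2×0.62×0.775 = 2.018 m³/s
Q = Σ q = 4.860 m³/s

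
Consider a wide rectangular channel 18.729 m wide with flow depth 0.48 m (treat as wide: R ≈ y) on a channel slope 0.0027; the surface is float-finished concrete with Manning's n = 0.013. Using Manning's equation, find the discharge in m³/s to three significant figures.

22.0 m³/s

A = b·y = 18.729 × 0.48 = 8.990 m²
Wide channel: R ≈ y = 0.48 m
Q = (1/n)·A·R^(2/3)·S^(1/2) = (1/0.013) × 8.990 × 0.4800^(2/3) × 0.0027^(1/2) = 22.03 m³/s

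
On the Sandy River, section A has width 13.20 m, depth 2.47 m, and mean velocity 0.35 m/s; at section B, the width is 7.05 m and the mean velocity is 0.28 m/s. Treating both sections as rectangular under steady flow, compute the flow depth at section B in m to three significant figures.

5.78 m

Q = A₁V₁ = (13.20×2.47) × 0.35 = 11.41 m³/s
d₂ = Q/(b₂ V₂) = 11.41/(7.05×0.28) = 5.781 m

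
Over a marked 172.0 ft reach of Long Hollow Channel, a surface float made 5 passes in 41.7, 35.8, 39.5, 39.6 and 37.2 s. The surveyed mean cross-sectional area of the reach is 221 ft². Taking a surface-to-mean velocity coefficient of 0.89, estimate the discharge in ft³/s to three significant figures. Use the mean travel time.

873 ft³/s

t̄ = (41.7 + 35.8 + 39.5 + 39.6 + 37.2) / 5 = 38.76 s
v_surface = L / t̄ = 172.0 / 38.76 = 4.438 ft/s
v_mean = 0.89 × 4.438 = 3.949 ft/s
Q = A × v_mean = 221 × 3.949 = 872.8 ft³/s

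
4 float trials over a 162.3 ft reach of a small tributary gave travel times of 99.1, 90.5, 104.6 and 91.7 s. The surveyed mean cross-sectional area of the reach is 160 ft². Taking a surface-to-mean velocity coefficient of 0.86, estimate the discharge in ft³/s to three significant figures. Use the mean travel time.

231 ft³/s

t̄ = (99.1 + 90.5 + 104.6 + 91.7) / 4 = 96.475 s
v_surface = L / t̄ = 162.3 / 96.475 = 1.682 ft/s
v_mean = 0.86 × 1.682 = 1.447 ft/s
Q = A × v_mean = 160 × 1.447 = 231.5 ft³/s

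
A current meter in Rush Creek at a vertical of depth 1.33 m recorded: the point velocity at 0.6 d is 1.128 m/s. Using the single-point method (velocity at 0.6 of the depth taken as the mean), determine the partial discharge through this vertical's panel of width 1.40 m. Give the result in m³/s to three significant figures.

2.10 m³/s

v̄ = v₀.₆ = 1.128 m/s
q = v̄ × d × w = 1.128 × 1.33 × 1.40 = 2.100 m³/s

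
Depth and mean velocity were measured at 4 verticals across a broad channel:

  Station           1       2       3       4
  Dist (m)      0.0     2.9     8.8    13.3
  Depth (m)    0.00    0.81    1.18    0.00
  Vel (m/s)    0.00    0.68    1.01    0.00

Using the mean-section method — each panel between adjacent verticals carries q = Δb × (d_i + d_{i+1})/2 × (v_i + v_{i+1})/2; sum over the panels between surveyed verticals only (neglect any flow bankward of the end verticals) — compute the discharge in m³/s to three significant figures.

6.70 m³/s

Panel 1-2: Δb = 2.9 m, d̄ = (0.00+0.81)/2 = 0.405, v̄ = (0.00+0.68)/2 = 0.34 → q = 2.9×0.405×0.34 = 0.3993 m³/s
Panel 2-3: Δb = 5.9 m, d̄ = (0.81+1.18)/2 = 0.995, v̄ = (0.68+1.01)/2 = 0.845 → q = 5.9×0.995×0.845 = 4.961 m³/s
Panel 3-4: Δb = 4.5 m, d̄ = (1.18+0.00)/2 = 0.59, v̄ = (1.01+0.00)/2 = 0.505 → q = 4.5×0.59×0.505 = 1.341 m³/s
Q = Σ q = 6.701 m³/s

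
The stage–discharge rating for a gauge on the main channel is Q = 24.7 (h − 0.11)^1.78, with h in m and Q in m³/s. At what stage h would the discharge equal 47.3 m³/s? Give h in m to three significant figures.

1.55 m

h − h₀ = (Q/C)^(1/b) = (47.3/24.7)^(1/1.78) = 1.441 m
h = 0.11 + 1.441 = 1.551 m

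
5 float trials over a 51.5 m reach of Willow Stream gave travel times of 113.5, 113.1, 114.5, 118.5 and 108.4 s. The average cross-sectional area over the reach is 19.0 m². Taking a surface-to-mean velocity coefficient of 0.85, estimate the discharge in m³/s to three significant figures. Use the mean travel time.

t̄ = (113.5 + 113.1 + 114.5 + 118.5 + 108.4) / 5 = 113.6 s
v_surface = L / t̄ = 51.5 / 113.6 = 0.4533 m/s
v_mean = 0.85 × 0.4533 = 0.3853 m/s
Q = A × v_mean = 19.0 × 0.3853 = 7.322 m³/s

7.32 m³/s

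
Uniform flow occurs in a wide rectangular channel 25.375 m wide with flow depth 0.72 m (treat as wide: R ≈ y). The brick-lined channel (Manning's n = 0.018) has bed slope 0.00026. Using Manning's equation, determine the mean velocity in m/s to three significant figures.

A = b·y = 25.375 × 0.72 = 18.27 m²
Wide channel: R ≈ y = 0.72 m
Q = (1/n)·A·R^(2/3)·S^(1/2) = (1/0.018) × 18.27 × 0.7200^(2/3) × 0.00026^(1/2) = 13.15 m³/s
V = Q/A = 13.15/18.27 = 0.7196 m/s

0.720 m/s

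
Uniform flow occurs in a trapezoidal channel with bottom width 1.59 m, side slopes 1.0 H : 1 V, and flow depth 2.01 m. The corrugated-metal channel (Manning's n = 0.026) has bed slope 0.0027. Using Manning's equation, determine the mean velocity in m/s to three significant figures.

1.99 m/s

A = (b + z·y)·y = (1.59 + 1.0×2.01)×2.01 = 7.236 m²
P = b + 2y√(1+z²) = 1.59 + 2×2.01×√(1+1.0²) = 7.275 m
R = A/P = 7.236/7.275 = 0.9946 m
Q = (1/n)·A·R^(2/3)·S^(1/2) = (1/0.026) × 7.236 × 0.9946^(2/3) × 0.0027^(1/2) = 14.41 m³/s
V = Q/A = 14.41/7.236 = 1.991 m/s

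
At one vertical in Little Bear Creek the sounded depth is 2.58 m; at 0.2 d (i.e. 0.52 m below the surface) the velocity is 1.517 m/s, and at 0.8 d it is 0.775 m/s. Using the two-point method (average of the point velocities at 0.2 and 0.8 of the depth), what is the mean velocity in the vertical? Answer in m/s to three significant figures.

v̄ = (1.517 + 0.775) / 2 = 1.146 m/s

1.15 m/s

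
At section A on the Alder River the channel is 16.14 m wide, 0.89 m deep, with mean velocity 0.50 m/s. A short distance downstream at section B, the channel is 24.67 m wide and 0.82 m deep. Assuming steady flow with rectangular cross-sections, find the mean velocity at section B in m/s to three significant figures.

0.355 m/s

Q = A₁V₁ = (16.14×0.89) × 0.50 = 7.182 m³/s
A₂ = 24.67 × 0.82 = 20.23 m²
V₂ = Q/A₂ = 7.182/20.23 = 0.3550 m/s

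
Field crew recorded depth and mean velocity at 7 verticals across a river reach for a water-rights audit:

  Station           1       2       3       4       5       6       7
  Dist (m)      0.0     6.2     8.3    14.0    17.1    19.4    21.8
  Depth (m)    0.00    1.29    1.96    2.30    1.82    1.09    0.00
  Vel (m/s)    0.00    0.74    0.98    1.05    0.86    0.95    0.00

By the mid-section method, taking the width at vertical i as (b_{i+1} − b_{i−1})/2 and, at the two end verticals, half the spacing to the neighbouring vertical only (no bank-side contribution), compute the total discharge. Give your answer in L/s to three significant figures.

28700 L/s

w_2 = (8.3 − 0.0)/2 = 4.15 m; q_2 = 0.74 × 1.29 × 4.15 = 3.962 m³/s
w_3 = (14.0 − 6.2)/2 = 3.9 m; q_3 = 0.98 × 1.96 × 3.9 = 7.491 m³/s
w_4 = (17.1 − 8.3)/2 = 4.4 m; q_4 = 1.05 × 2.30 × 4.4 = 10.63 m³/s
w_5 = (19.4 − 14.0)/2 = 2.7 m; q_5 = 0.86 × 1.82 × 2.7 = 4.226 m³/s
w_6 = (21.8 − 17.1)/2 = 2.35 m; q_6 = 0.95 × 1.09 × 2.35 = 2.433 m³/s
Stations 1, 7 contribute zero (depth or velocity is 0).
Q = Σ qᵢ = 28.74 m³/s
= 28.74 × 1000 = 28740 L/s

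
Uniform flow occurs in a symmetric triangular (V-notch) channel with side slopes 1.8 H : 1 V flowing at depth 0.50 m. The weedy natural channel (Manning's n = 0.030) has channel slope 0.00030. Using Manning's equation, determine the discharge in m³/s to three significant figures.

0.0943 m³/s

A = z·y² = 1.8×0.50² = 0.4500 m²
P = 2y√(1+z²) = 2×0.50×√(1+1.8²) = 2.059 m
R = A/P = 0.4500/2.059 = 0.2185 m
Q = (1/n)·A·R^(2/3)·S^(1/2) = (1/0.030) × 0.4500 × 0.2185^(2/3) × 0.00030^(1/2) = 0.09426 m³/s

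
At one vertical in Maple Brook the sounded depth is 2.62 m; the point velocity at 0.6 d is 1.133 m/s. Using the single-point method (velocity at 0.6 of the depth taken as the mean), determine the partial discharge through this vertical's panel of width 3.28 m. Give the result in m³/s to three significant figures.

9.74 m³/s

v̄ = v₀.₆ = 1.133 m/s
q = v̄ × d × w = 1.133 × 2.62 × 3.28 = 9.737 m³/s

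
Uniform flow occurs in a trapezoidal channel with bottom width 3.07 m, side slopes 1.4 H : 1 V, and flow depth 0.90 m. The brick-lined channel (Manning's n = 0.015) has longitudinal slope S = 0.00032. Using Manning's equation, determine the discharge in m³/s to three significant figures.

A = (b + z·y)·y = (3.07 + 1.4×0.90)×0.90 = 3.897 m²
P = b + 2y√(1+z²) = 3.07 + 2×0.90×√(1+1.4²) = 6.167 m
R = A/P = 3.897/6.167 = 0.6319 m
Q = (1/n)·A·R^(2/3)·S^(1/2) = (1/0.015) × 3.897 × 0.6319^(2/3) × 0.00032^(1/2) = 3.422 m³/s

3.42 m³/s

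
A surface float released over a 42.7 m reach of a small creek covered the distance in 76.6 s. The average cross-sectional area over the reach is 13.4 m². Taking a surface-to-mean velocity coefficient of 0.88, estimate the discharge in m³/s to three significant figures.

v_surface = L / t̄ = 42.7 / 76.6 = 0.5574 m/s
v_mean = 0.88 × 0.5574 = 0.4905 m/s
Q = A × v_mean = 13.4 × 0.4905 = 6.573 m³/s

6.57 m³/s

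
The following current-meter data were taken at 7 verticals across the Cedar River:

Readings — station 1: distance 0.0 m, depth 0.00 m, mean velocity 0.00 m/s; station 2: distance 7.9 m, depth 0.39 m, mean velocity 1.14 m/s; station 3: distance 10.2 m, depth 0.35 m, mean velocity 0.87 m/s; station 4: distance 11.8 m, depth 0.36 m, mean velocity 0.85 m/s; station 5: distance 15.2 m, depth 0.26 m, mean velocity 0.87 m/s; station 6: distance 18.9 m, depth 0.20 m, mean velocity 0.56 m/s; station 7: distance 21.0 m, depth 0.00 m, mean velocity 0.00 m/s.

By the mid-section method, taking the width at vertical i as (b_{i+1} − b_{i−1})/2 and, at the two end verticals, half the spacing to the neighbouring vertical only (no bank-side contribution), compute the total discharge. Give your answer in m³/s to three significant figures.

4.75 m³/s

w_2 = (10.2 − 0.0)/2 = 5.1 m; q_2 = 1.14 × 0.39 × 5.1 = 2.267 m³/s
w_3 = (11.8 − 7.9)/2 = 1.95 m; q_3 = 0.87 × 0.35 × 1.95 = 0.5938 m³/s
w_4 = (15.2 − 10.2)/2 = 2.5 m; q_4 = 0.85 × 0.36 × 2.5 = 0.7650 m³/s
w_5 = (18.9 − 11.8)/2 = 3.55 m; q_5 = 0.87 × 0.26 × 3.55 = 0.8030 m³/s
w_6 = (21.0 − 15.2)/2 = 2.9 m; q_6 = 0.56 × 0.20 × 2.9 = 0.3248 m³/s
Stations 1, 7 contribute zero (depth or velocity is 0).
Q = Σ qᵢ = 4.754 m³/s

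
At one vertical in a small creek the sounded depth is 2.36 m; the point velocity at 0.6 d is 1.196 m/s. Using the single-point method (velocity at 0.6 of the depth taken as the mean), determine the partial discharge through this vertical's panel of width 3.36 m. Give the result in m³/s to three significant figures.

v̄ = v₀.₆ = 1.196 m/s
q = v̄ × d × w = 1.196 × 2.36 × 3.36 = 9.484 m³/s

9.48 m³/s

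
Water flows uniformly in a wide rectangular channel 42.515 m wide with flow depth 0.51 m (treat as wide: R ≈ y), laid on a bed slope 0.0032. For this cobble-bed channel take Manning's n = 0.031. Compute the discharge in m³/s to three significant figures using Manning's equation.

A = b·y = 42.515 × 0.51 = 21.68 m²
Wide channel: R ≈ y = 0.51 m
Q = (1/n)·A·R^(2/3)·S^(1/2) = (1/0.031) × 21.68 × 0.5100^(2/3) × 0.0032^(1/2) = 25.26 m³/s

25.3 m³/s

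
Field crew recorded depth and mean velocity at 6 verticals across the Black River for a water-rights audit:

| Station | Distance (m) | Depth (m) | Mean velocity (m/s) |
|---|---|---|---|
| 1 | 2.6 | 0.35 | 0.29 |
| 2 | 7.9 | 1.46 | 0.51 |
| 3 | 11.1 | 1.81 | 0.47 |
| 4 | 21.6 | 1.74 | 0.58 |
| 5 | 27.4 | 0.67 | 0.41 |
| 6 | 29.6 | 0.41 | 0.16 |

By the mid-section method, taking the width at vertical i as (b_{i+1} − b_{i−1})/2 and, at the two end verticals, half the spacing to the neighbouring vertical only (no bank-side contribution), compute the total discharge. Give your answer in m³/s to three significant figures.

18.7 m³/s

w_1 = (7.9 − 2.6)/2 = 2.65 m; q_1 = 0.29 × 0.35 × 2.65 = 0.2690 m³/s
w_2 = (11.1 − 2.6)/2 = 4.25 m; q_2 = 0.51 × 1.46 × 4.25 = 3.165 m³/s
w_3 = (21.6 − 7.9)/2 = 6.85 m; q_3 = 0.47 × 1.81 × 6.85 = 5.827 m³/s
w_4 = (27.4 − 11.1)/2 = 8.15 m; q_4 = 0.58 × 1.74 × 8.15 = 8.225 m³/s
w_5 = (29.6 − 21.6)/2 = 4 m; q_5 = 0.41 × 0.67 × 4 = 1.099 m³/s
w_6 = (29.6 − 27.4)/2 = 1.1 m; q_6 = 0.16 × 0.41 × 1.1 = 0.07216 m³/s
Q = Σ qᵢ = 18.66 m³/s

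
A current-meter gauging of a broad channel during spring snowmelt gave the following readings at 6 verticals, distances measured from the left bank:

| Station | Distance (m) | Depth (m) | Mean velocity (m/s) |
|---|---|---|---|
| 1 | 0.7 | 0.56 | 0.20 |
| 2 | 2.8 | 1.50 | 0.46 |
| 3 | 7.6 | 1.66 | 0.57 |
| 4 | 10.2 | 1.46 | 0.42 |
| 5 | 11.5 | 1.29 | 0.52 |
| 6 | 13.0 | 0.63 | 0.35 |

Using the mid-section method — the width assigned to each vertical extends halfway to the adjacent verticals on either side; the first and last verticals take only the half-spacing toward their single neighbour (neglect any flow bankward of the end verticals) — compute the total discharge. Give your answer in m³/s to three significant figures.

8.30 m³/s

w_1 = (2.8 − 0.7)/2 = 1.05 m; q_1 = 0.20 × 0.56 × 1.05 = 0.1176 m³/s
w_2 = (7.6 − 0.7)/2 = 3.45 m; q_2 = 0.46 × 1.50 × 3.45 = 2.381 m³/s
w_3 = (10.2 − 2.8)/2 = 3.7 m; q_3 = 0.57 × 1.66 × 3.7 = 3.501 m³/s
w_4 = (11.5 − 7.6)/2 = 1.95 m; q_4 = 0.42 × 1.46 × 1.95 = 1.196 m³/s
w_5 = (13.0 − 10.2)/2 = 1.4 m; q_5 = 0.52 × 1.29 × 1.4 = 0.9391 m³/s
w_6 = (13.0 − 11.5)/2 = 0.75 m; q_6 = 0.35 × 0.63 × 0.75 = 0.1654 m³/s
Q = Σ qᵢ = 8.299 m³/s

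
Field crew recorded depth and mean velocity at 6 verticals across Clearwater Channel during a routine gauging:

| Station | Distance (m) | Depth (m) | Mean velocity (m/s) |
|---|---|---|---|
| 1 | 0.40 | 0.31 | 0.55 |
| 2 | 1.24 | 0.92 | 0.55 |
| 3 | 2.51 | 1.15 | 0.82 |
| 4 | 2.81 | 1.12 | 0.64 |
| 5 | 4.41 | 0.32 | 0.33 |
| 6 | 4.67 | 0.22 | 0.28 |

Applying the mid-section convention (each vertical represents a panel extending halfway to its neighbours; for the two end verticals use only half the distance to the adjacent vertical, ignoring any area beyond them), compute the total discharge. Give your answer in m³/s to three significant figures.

2.13 m³/s

w_1 = (1.24 − 0.40)/2 = 0.42 m; q_1 = 0.55 × 0.31 × 0.42 = 0.07161 m³/s
w_2 = (2.51 − 0.40)/2 = 1.055 m; q_2 = 0.55 × 0.92 × 1.055 = 0.5338 m³/s
w_3 = (2.81 − 1.24)/2 = 0.785 m; q_3 = 0.82 × 1.15 × 0.785 = 0.7403 m³/s
w_4 = (4.41 − 2.51)/2 = 0.95 m; q_4 = 0.64 × 1.12 × 0.95 = 0.6810 m³/s
w_5 = (4.67 − 2.81)/2 = 0.93 m; q_5 = 0.33 × 0.32 × 0.93 = 0.09821 m³/s
w_6 = (4.67 − 4.41)/2 = 0.13 m; q_6 = 0.28 × 0.22 × 0.13 = 0.008008 m³/s
Q = Σ qᵢ = 2.133 m³/s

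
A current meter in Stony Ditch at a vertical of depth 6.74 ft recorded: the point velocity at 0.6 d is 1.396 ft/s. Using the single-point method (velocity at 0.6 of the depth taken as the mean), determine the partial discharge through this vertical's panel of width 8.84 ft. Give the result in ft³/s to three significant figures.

v̄ = v₀.₆ = 1.396 ft/s
q = v̄ × d × w = 1.396 × 6.74 × 8.84 = 83.18 ft³/s

83.2 ft³/s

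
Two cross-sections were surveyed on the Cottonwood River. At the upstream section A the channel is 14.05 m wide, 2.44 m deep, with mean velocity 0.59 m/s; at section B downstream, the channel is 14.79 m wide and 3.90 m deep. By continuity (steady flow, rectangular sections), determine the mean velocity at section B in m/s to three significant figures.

Q = A₁V₁ = (14.05×2.44) × 0.59 = 20.23 m³/s
A₂ = 14.79 × 3.90 = 57.68 m²
V₂ = Q/A₂ = 20.23/57.68 = 0.3507 m/s

0.351 m/s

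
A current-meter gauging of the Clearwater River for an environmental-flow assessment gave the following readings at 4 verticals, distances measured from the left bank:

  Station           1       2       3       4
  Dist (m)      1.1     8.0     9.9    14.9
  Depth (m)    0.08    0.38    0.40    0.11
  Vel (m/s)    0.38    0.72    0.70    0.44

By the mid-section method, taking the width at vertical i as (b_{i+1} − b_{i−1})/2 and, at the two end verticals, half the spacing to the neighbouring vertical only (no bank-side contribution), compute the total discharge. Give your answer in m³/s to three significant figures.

2.40 m³/s

w_1 = (8.0 − 1.1)/2 = 3.45 m; q_1 = 0.38 × 0.08 × 3.45 = 0.1049 m³/s
w_2 = (9.9 − 1.1)/2 = 4.4 m; q_2 = 0.72 × 0.38 × 4.4 = 1.204 m³/s
w_3 = (14.9 − 8.0)/2 = 3.45 m; q_3 = 0.70 × 0.40 × 3.45 = 0.9660 m³/s
w_4 = (14.9 − 9.9)/2 = 2.5 m; q_4 = 0.44 × 0.11 × 2.5 = 0.1210 m³/s
Q = Σ qᵢ = 2.396 m³/s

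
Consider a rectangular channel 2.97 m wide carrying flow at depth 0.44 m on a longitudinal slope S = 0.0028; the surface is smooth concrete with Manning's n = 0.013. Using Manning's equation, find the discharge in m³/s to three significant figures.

2.59 m³/s

A = b·y = 2.97 × 0.44 = 1.307 m²
P = b + 2y = 2.97 + 2×0.44 = 3.850 m
R = A/P = 1.307/3.850 = 0.3394 m
Q = (1/n)·A·R^(2/3)·S^(1/2) = (1/0.013) × 1.307 × 0.3394^(2/3) × 0.0028^(1/2) = 2.588 m³/s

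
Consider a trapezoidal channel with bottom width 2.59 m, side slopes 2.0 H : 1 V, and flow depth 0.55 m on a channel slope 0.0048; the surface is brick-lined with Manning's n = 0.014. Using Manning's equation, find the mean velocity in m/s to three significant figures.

2.70 m/s

A = (b + z·y)·y = (2.59 + 2.0×0.55)×0.55 = 2.030 m²
P = b + 2y√(1+z²) = 2.59 + 2×0.55×√(1+2.0²) = 5.050 m
R = A/P = 2.030/5.050 = 0.4019 m
Q = (1/n)·A·R^(2/3)·S^(1/2) = (1/0.014) × 2.030 × 0.4019^(2/3) × 0.0048^(1/2) = 5.470 m³/s
V = Q/A = 5.470/2.030 = 2.695 m/s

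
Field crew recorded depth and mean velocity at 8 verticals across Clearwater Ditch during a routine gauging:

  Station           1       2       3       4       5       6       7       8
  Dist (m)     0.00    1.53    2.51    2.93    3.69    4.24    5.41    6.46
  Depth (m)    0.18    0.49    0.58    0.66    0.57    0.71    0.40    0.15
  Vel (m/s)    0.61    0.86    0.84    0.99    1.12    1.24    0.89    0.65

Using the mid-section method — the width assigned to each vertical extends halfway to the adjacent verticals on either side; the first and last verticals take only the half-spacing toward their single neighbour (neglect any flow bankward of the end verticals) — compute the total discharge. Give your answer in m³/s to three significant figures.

w_1 = (1.53 − 0.00)/2 = 0.765 m; q_1 = 0.61 × 0.18 × 0.765 = 0.08400 m³/s
w_2 = (2.51 − 0.00)/2 = 1.255 m; q_2 = 0.86 × 0.49 × 1.255 = 0.5289 m³/s
w_3 = (2.93 − 1.53)/2 = 0.7 m; q_3 = 0.84 × 0.58 × 0.7 = 0.3410 m³/s
w_4 = (3.69 − 2.51)/2 = 0.59 m; q_4 = 0.99 × 0.66 × 0.59 = 0.3855 m³/s
w_5 = (4.24 − 2.93)/2 = 0.655 m; q_5 = 1.12 × 0.57 × 0.655 = 0.4182 m³/s
w_6 = (5.41 − 3.69)/2 = 0.86 m; q_6 = 1.24 × 0.71 × 0.86 = 0.7571 m³/s
w_7 = (6.46 − 4.24)/2 = 1.11 m; q_7 = 0.89 × 0.40 × 1.11 = 0.3952 m³/s
w_8 = (6.46 − 5.41)/2 = 0.525 m; q_8 = 0.65 × 0.15 × 0.525 = 0.05119 m³/s
Q = Σ qᵢ = 2.961 m³/s

2.96 m³/s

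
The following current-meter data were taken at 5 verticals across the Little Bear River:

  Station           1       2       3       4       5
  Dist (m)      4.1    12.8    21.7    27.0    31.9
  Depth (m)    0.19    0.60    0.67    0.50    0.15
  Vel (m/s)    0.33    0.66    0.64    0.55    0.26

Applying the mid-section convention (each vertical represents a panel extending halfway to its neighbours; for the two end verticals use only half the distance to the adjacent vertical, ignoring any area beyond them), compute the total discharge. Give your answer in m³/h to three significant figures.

w_1 = (12.8 − 4.1)/2 = 4.35 m; q_1 = 0.33 × 0.19 × 4.35 = 0.2727 m³/s
w_2 = (21.7 − 4.1)/2 = 8.8 m; q_2 = 0.66 × 0.60 × 8.8 = 3.485 m³/s
w_3 = (27.0 − 12.8)/2 = 7.1 m; q_3 = 0.64 × 0.67 × 7.1 = 3.044 m³/s
w_4 = (31.9 − 21.7)/2 = 5.1 m; q_4 = 0.55 × 0.50 × 5.1 = 1.403 m³/s
w_5 = (31.9 − 27.0)/2 = 2.45 m; q_5 = 0.26 × 0.15 × 2.45 = 0.09555 m³/s
Q = Σ qᵢ = 8.300 m³/s
= 8.300 × 3600 = 29880 m³/h

29900 m³/h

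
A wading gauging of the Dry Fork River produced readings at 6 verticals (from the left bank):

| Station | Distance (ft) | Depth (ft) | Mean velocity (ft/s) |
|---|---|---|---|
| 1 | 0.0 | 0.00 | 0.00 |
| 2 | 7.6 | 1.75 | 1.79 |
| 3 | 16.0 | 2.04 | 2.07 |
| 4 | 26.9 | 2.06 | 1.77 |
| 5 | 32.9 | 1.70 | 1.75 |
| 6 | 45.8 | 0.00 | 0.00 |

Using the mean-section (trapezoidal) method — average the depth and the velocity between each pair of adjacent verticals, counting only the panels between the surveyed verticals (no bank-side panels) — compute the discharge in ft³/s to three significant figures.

109 ft³/s

Panel 1-2: Δb = 7.6 ft, d̄ = (0.00+1.75)/2 = 0.875, v̄ = (0.00+1.79)/2 = 0.895 → q = 7.6×0.875×0.895 = 5.952 ft³/s
Panel 2-3: Δb = 8.4 ft, d̄ = (1.75+2.04)/2 = 1.895, v̄ = (1.79+2.07)/2 = 1.93 → q = 8.4×1.895×1.93 = 30.72 ft³/s
Panel 3-4: Δb = 10.9 ft, d̄ = (2.04+2.06)/2 = 2.05, v̄ = (2.07+1.77)/2 = 1.92 → q = 10.9×2.05×1.92 = 42.90 ft³/s
Panel 4-5: Δb = 6 ft, d̄ = (2.06+1.70)/2 = 1.88, v̄ = (1.77+1.75)/2 = 1.76 → q = 6×1.88×1.76 = 19.85 ft³/s
Panel 5-6: Δb = 12.9 ft, d̄ = (1.70+0.00)/2 = 0.85, v̄ = (1.75+0.00)/2 = 0.875 → q = 12.9×0.85×0.875 = 9.594 ft³/s
Q = Σ q = 109.0 ft³/s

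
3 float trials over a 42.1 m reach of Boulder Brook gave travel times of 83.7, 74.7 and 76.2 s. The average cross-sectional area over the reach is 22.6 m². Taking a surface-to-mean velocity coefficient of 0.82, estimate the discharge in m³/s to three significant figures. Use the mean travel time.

t̄ = (83.7 + 74.7 + 76.2) / 3 = 78.2 s
v_surface = L / t̄ = 42.1 / 78.2 = 0.5384 m/s
v_mean = 0.82 × 0.5384 = 0.4415 m/s
Q = A × v_mean = 22.6 × 0.4415 = 9.977 m³/s

9.98 m³/s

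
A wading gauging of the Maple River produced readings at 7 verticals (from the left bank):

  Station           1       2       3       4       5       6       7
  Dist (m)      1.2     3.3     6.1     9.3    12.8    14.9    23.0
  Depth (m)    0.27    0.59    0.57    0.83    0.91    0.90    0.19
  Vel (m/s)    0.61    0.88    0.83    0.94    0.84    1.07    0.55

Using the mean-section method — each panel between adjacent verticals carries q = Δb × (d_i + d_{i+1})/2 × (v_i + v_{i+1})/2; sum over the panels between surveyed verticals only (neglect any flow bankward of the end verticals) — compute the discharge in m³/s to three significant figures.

12.1 m³/s

Panel 1-2: Δb = 2.1 m, d̄ = (0.27+0.59)/2 = 0.43, v̄ = (0.61+0.88)/2 = 0.745 → q = 2.1×0.43×0.745 = 0.6727 m³/s
Panel 2-3: Δb = 2.8 m, d̄ = (0.59+0.57)/2 = 0.58, v̄ = (0.88+0.83)/2 = 0.855 → q = 2.8×0.58×0.855 = 1.389 m³/s
Panel 3-4: Δb = 3.2 m, d̄ = (0.57+0.83)/2 = 0.7, v̄ = (0.83+0.94)/2 = 0.885 → q = 3.2×0.7×0.885 = 1.982 m³/s
Panel 4-5: Δb = 3.5 m, d̄ = (0.83+0.91)/2 = 0.87, v̄ = (0.94+0.84)/2 = 0.89 → q = 3.5×0.87×0.89 = 2.710 m³/s
Panel 5-6: Δb = 2.1 m, d̄ = (0.91+0.90)/2 = 0.905, v̄ = (0.84+1.07)/2 = 0.955 → q = 2.1×0.905×0.955 = 1.815 m³/s
Panel 6-7: Δb = 8.1 m, d̄ = (0.90+0.19)/2 = 0.545, v̄ = (1.07+0.55)/2 = 0.81 → q = 8.1×0.545×0.81 = 3.576 m³/s
Q = Σ q = 12.14 m³/s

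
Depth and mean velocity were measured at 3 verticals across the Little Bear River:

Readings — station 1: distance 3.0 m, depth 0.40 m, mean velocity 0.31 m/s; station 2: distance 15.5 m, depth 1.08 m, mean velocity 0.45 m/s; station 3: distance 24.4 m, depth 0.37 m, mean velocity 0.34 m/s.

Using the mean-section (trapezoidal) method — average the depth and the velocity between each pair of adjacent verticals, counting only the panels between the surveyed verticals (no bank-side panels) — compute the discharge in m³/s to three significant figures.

6.06 m³/s

Panel 1-2: Δb = 12.5 m, d̄ = (0.40+1.08)/2 = 0.74, v̄ = (0.31+0.45)/2 = 0.38 → q = 12.5×0.74×0.38 = 3.515 m³/s
Panel 2-3: Δb = 8.9 m, d̄ = (1.08+0.37)/2 = 0.725, v̄ = (0.45+0.34)/2 = 0.395 → q = 8.9×0.725×0.395 = 2.549 m³/s
Q = Σ q = 6.064 m³/s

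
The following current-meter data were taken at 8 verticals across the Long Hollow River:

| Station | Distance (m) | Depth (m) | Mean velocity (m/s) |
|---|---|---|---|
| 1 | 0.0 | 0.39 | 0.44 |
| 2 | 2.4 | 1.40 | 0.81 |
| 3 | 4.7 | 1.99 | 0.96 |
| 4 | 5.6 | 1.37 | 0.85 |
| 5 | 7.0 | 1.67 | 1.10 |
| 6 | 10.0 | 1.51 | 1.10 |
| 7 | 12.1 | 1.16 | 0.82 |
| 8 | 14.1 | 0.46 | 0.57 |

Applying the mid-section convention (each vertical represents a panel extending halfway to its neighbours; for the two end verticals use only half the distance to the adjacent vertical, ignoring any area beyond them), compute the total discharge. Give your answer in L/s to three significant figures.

w_1 = (2.4 − 0.0)/2 = 1.2 m; q_1 = 0.44 × 0.39 × 1.2 = 0.2059 m³/s
w_2 = (4.7 − 0.0)/2 = 2.35 m; q_2 = 0.81 × 1.40 × 2.35 = 2.665 m³/s
w_3 = (5.6 − 2.4)/2 = 1.6 m; q_3 = 0.96 × 1.99 × 1.6 = 3.057 m³/s
w_4 = (7.0 − 4.7)/2 = 1.15 m; q_4 = 0.85 × 1.37 × 1.15 = 1.339 m³/s
w_5 = (10.0 − 5.6)/2 = 2.2 m; q_5 = 1.10 × 1.67 × 2.2 = 4.041 m³/s
w_6 = (12.1 − 7.0)/2 = 2.55 m; q_6 = 1.10 × 1.51 × 2.55 = 4.236 m³/s
w_7 = (14.1 − 10.0)/2 = 2.05 m; q_7 = 0.82 × 1.16 × 2.05 = 1.950 m³/s
w_8 = (14.1 − 12.1)/2 = 1 m; q_8 = 0.57 × 0.46 × 1 = 0.2622 m³/s
Q = Σ qᵢ = 17.76 m³/s
= 17.76 × 1000 = 17760 L/s

17800 L/s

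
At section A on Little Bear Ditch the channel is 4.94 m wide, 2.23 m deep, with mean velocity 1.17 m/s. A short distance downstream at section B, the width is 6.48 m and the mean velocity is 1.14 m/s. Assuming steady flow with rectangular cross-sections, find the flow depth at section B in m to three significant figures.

1.74 m

Q = A₁V₁ = (4.94×2.23) × 1.17 = 12.89 m³/s
d₂ = Q/(b₂ V₂) = 12.89/(6.48×1.14) = 1.745 m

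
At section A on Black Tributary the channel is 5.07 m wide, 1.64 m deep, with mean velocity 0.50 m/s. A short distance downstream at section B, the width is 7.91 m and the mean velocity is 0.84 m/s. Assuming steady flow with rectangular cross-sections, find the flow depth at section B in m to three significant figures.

0.626 m

Q = A₁V₁ = (5.07×1.64) × 0.50 = 4.157 m³/s
d₂ = Q/(b₂ V₂) = 4.157/(7.91×0.84) = 0.6257 m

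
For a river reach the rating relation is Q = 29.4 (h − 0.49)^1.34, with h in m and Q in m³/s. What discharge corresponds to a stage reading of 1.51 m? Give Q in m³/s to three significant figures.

30.2 m³/s

Q = 29.4 × (1.51 − 0.49)^1.34 = 29.4 × 1.02^1.34 = 30.19 m³/s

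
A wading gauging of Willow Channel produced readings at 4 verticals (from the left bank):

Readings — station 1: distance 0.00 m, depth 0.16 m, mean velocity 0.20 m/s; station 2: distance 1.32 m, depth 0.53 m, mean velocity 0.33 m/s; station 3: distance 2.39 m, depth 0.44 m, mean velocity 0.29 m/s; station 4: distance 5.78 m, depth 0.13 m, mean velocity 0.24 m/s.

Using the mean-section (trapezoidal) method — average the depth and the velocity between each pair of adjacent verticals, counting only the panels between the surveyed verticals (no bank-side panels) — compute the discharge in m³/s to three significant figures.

0.538 m³/s

Panel 1-2: Δb = 1.32 m, d̄ = (0.16+0.53)/2 = 0.345, v̄ = (0.20+0.33)/2 = 0.265 → q = 1.32×0.345×0.265 = 0.1207 m³/s
Panel 2-3: Δb = 1.07 m, d̄ = (0.53+0.44)/2 = 0.485, v̄ = (0.33+0.29)/2 = 0.31 → q = 1.07×0.485×0.31 = 0.1609 m³/s
Panel 3-4: Δb = 3.39 m, d̄ = (0.44+0.13)/2 = 0.285, v̄ = (0.29+0.24)/2 = 0.265 → q = 3.39×0.285×0.265 = 0.2560 m³/s
Q = Σ q = 0.5376 m³/s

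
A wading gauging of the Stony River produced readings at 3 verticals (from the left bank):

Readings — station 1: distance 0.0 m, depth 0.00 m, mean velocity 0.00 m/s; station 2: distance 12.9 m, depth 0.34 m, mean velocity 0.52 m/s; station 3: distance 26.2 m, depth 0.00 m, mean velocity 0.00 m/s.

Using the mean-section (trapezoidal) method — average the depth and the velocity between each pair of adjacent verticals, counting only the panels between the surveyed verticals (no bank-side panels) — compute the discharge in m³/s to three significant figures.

1.16 m³/s

Panel 1-2: Δb = 12.9 m, d̄ = (0.00+0.34)/2 = 0.17, v̄ = (0.00+0.52)/2 = 0.26 → q = 12.9×0.17×0.26 = 0.5702 m³/s
Panel 2-3: Δb = 13.3 m, d̄ = (0.34+0.00)/2 = 0.17, v̄ = (0.52+0.00)/2 = 0.26 → q = 13.3×0.17×0.26 = 0.5879 m³/s
Q = Σ q = 1.158 m³/s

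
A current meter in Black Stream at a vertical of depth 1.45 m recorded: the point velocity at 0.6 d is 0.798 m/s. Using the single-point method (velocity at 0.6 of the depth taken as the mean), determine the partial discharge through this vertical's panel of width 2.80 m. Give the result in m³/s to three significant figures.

3.24 m³/s

v̄ = v₀.₆ = 0.798 m/s
q = v̄ × d × w = 0.7980 × 1.45 × 2.80 = 3.240 m³/s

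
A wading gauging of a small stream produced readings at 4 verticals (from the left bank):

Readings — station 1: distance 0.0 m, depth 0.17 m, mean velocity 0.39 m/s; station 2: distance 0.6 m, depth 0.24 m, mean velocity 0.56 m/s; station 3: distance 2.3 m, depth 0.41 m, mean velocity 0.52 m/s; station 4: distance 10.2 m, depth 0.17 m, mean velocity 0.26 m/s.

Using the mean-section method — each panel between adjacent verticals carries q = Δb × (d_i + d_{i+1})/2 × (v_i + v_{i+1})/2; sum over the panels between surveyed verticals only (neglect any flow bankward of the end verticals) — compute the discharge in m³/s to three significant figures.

1.25 m³/s

Panel 1-2: Δb = 0.6 m, d̄ = (0.17+0.24)/2 = 0.205, v̄ = (0.39+0.56)/2 = 0.475 → q = 0.6×0.205×0.475 = 0.05843 m³/s
Panel 2-3: Δb = 1.7 m, d̄ = (0.24+0.41)/2 = 0.325, v̄ = (0.56+0.52)/2 = 0.54 → q = 1.7×0.325×0.54 = 0.2984 m³/s
Panel 3-4: Δb = 7.9 m, d̄ = (0.41+0.17)/2 = 0.29, v̄ = (0.52+0.26)/2 = 0.39 → q = 7.9×0.29×0.39 = 0.8935 m³/s
Q = Σ q = 1.250 m³/s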